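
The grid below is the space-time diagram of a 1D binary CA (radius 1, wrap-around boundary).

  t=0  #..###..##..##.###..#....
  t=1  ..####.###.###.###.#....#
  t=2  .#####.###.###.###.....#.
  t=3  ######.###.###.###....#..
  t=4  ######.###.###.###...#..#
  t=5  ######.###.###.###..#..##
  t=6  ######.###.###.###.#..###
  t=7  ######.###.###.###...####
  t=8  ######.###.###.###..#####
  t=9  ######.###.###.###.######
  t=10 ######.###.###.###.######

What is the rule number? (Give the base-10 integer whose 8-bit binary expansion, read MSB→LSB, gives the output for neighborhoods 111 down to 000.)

  ###|#  b7=1 t=0,i=4
  ##.|#  b6=1 t=0,i=5
  #.#|.  b5=0 t=0,i=14
  #..|.  b4=0 t=0,i=1
  .##|#  b3=1 t=0,i=3
  .#.|.  b2=0 t=0,i=0
  ..#|#  b1=1 t=0,i=2
  ...|.  b0=0 t=0,i=22
  bits 11001010 = 202

202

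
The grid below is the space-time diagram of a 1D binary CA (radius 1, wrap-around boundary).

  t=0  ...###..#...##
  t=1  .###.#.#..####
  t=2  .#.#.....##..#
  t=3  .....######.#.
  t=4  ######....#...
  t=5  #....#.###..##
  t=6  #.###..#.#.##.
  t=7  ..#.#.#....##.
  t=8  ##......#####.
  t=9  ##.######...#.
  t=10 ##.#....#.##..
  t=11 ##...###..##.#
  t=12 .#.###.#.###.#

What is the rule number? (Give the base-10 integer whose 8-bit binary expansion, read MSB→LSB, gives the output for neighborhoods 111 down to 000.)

75

  [7] ### => .  t=0,i=4
  [6] ##. => #  t=0,i=5
  [5] #.# => .  t=1,i=0
  [4] #.. => .  t=0,i=0
  [3] .## => #  t=0,i=3
  [2] .#. => .  t=0,i=8
  [1] ..# => #  t=0,i=2
  [0] ... => #  t=0,i=1
  bits 01001011 = 75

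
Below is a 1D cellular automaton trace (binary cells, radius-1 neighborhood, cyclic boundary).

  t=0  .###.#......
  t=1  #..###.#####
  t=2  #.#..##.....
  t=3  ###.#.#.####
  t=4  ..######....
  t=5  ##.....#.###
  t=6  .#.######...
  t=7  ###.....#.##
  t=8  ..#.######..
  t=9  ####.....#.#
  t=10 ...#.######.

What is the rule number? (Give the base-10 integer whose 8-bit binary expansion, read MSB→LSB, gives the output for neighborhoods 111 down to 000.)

  nb ###: next=.  (t=0,i=2, bit7=0)
  nb ##.: next=#  (t=0,i=3, bit6=1)
  nb #.#: next=#  (t=0,i=4, bit5=1)
  nb #..: next=.  (t=0,i=6, bit4=0)
  nb .##: next=.  (t=0,i=1, bit3=0)
  nb .#.: next=#  (t=0,i=5, bit2=1)
  nb ..#: next=#  (t=0,i=0, bit1=1)
  nb ...: next=#  (t=0,i=7, bit0=1)
  bits 01100111 = 103

103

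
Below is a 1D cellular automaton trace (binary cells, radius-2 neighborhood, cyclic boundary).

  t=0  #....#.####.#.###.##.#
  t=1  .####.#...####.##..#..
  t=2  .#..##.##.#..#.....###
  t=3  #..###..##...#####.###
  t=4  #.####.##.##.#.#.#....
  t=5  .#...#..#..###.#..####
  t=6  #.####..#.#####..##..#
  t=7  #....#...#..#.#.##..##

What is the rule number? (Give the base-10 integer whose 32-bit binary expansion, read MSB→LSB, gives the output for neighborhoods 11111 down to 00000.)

3039521239

  nb #####: next=#  (t=3,i=15, bit31=1)
  nb ####.: next=.  (t=0,i=9, bit30=0)
  nb ###.#: next=#  (t=0,i=10, bit29=1)
  nb ###..: next=#  (t=3,i=0, bit28=1)
  nb ##.##: next=.  (t=0,i=17, bit27=0)
  nb ##.#.: next=#  (t=0,i=11, bit26=1)
  nb ##..#: next=.  (t=1,i=17, bit25=0)
  nb ##...: next=#  (t=0,i=1, bit24=1)
  nb #.###: next=.  (t=0,i=7, bit23=0)
  nb #.##.: next=.  (t=0,i=18, bit22=0)
  nb #.#.#: next=#  (t=0,i=12, bit21=1)
  nb #.#..: next=.  (t=1,i=6, bit20=0)
  nb #..##: next=#  (t=2,i=3, bit19=1)
  nb #..#.: next=.  (t=1,i=18, bit18=0)
  nb #...#: next=#  (t=1,i=8, bit17=1)
  nb #....: next=#  (t=0,i=2, bit16=1)
  nb .####: next=.  (t=0,i=8, bit15=0)
  nb .###.: next=#  (t=0,i=15, bit14=1)
  nb .##.#: next=#  (t=0,i=19, bit13=1)
  nb .##..: next=.  (t=0,i=0, bit12=0)
  nb .#.##: next=#  (t=0,i=6, bit11=1)
  nb .#.#.: next=.  (t=4,i=14, bit10=0)
  nb .#..#: next=.  (t=2,i=2, bit9=0)
  nb .#...: next=#  (t=1,i=7, bit8=1)
  nb ..###: next=#  (t=1,i=1, bit7=1)
  nb ..##.: next=#  (t=2,i=4, bit6=1)
  nb ..#.#: next=.  (t=0,i=5, bit5=0)
  nb ..#..: next=#  (t=1,i=19, bit4=1)
  nb ...##: next=.  (t=1,i=0, bit3=0)
  nb ...#.: next=#  (t=0,i=4, bit2=1)
  nb ....#: next=#  (t=0,i=3, bit1=1)
  nb .....: next=#  (t=2,i=16, bit0=1)
  bits 10110101001010110110100111010111 = 3039521239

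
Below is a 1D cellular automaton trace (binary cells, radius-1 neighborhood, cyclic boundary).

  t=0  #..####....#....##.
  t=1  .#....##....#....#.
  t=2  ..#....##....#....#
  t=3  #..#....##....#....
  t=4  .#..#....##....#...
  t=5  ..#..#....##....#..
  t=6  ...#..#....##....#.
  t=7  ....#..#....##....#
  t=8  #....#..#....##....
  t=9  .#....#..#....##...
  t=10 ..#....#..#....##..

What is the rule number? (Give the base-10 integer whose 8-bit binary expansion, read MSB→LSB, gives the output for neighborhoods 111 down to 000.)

80

  ###|.  b7=0 t=0,i=4
  ##.|#  b6=1 t=0,i=6
  #.#|.  b5=0 t=0,i=18
  #..|#  b4=1 t=0,i=1
  .##|.  b3=0 t=0,i=3
  .#.|.  b2=0 t=0,i=0
  ..#|.  b1=0 t=0,i=2
  ...|.  b0=0 t=0,i=8
  bits 01010000 = 80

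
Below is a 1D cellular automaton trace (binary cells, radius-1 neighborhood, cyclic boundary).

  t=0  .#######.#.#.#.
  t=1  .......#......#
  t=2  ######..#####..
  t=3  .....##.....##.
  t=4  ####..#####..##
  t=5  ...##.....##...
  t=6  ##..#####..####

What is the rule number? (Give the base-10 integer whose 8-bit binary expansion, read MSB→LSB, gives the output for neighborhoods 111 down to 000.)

81

  [7] ### => .  t=0,i=2
  [6] ##. => #  t=0,i=7
  [5] #.# => .  t=0,i=8
  [4] #.. => #  t=0,i=14
  [3] .## => .  t=0,i=1
  [2] .#. => .  t=0,i=9
  [1] ..# => .  t=0,i=0
  [0] ... => #  t=1,i=1
  bits 01010001 = 81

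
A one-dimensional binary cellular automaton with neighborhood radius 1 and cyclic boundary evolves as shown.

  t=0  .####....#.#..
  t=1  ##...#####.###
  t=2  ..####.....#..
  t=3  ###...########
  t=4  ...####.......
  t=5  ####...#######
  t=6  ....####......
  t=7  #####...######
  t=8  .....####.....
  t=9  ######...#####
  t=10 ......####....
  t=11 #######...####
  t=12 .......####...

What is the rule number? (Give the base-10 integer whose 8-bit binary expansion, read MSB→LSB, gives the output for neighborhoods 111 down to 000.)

31

  ### -> .   bit 7 = 0  t=0,i=2
  ##. -> .   bit 6 = 0  t=0,i=4
  #.# -> .   bit 5 = 0  t=0,i=10
  #.. -> #   bit 4 = 1  t=0,i=5
  .## -> #   bit 3 = 1  t=0,i=1
  .#. -> #   bit 2 = 1  t=0,i=9
  ..# -> #   bit 1 = 1  t=0,i=0
  ... -> #   bit 0 = 1  t=0,i=6
  bits 00011111 = 31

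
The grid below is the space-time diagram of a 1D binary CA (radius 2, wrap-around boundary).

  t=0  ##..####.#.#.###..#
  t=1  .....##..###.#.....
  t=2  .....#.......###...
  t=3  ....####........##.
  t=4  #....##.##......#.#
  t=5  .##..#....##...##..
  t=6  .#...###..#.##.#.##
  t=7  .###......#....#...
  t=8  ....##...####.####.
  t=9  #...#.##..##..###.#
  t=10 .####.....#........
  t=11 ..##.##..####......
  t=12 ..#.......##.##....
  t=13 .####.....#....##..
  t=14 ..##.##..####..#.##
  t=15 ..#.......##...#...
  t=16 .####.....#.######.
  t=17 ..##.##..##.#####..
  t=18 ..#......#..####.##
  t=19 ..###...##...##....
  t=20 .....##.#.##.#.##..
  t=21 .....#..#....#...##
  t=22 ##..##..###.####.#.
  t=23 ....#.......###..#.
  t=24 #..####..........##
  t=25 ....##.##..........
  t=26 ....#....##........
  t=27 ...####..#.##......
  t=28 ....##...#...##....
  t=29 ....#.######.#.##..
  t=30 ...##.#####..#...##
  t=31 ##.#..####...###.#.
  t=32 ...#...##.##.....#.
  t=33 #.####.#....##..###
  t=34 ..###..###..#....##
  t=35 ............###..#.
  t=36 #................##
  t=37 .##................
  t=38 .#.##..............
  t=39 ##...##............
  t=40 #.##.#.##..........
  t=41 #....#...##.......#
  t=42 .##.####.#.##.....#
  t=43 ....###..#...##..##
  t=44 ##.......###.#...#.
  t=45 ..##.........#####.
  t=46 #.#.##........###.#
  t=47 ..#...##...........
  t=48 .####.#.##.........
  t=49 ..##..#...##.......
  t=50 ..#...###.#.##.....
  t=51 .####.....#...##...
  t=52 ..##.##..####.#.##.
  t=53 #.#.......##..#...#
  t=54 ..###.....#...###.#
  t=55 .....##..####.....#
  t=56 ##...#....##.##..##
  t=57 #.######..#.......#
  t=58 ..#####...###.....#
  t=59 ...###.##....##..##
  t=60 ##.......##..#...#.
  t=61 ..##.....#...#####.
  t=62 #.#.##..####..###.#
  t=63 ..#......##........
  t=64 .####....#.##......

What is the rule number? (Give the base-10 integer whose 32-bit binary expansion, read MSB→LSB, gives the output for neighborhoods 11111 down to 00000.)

  [31] ##### => #  t=16,i=14
  [30] ####. => #  t=0,i=6
  [29] ###.# => .  t=0,i=7
  [28] ###.. => .  t=0,i=1
  [27] ##.## => .  t=4,i=7
  [26] ##.#. => .  t=0,i=8
  [25] ##..# => .  t=0,i=2
  [24] ##... => #  t=2,i=16
  [23] #.### => #  t=0,i=13
  [22] #.##. => .  t=4,i=8
  [21] #.#.# => #  t=0,i=9
  [20] #.#.. => #  t=1,i=13
  [19] #..## => .  t=0,i=3
  [18] #..#. => .  t=5,i=4
  [17] #...# => #  t=5,i=13
  [16] #.... => #  t=1,i=15
  [15] .#### => #  t=0,i=5
  [14] .###. => .  t=0,i=0
  [13] .##.# => .  t=4,i=6
  [12] .##.. => .  t=1,i=6
  [11] .#.## => .  t=0,i=12
  [10] .#.#. => #  t=0,i=10
  [9] .#..# => .  t=18,i=10
  [8] .#... => #  t=1,i=14
  [7] ..### => .  t=0,i=4
  [6] ..##. => #  t=1,i=5
  [5] ..#.# => #  t=4,i=16
  [4] ..#.. => #  t=2,i=5
  [3] ...## => .  t=1,i=4
  [2] ...#. => #  t=2,i=4
  [1] ....# => .  t=1,i=3
  [0] ..... => .  t=1,i=0
  bits 11000001101100111000010101110100 = 3249767796

3249767796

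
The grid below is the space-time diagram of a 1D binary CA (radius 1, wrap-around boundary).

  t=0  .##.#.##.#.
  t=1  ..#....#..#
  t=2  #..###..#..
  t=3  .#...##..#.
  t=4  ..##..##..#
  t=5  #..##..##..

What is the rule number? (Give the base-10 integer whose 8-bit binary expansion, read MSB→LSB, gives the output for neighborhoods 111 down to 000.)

  [7] ### => .  t=2,i=4
  [6] ##. => #  t=0,i=2
  [5] #.# => .  t=0,i=3
  [4] #.. => #  t=0,i=10
  [3] .## => .  t=0,i=1
  [2] .#. => .  t=0,i=4
  [1] ..# => .  t=0,i=0
  [0] ... => #  t=1,i=4
  bits 01010001 = 81

81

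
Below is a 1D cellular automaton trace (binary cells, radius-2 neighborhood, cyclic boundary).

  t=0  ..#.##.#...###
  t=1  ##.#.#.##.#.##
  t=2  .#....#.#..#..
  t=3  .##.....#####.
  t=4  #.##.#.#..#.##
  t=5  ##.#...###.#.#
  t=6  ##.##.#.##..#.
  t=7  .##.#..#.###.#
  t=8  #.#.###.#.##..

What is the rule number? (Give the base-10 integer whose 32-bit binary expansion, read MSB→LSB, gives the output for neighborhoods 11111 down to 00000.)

3139205913

  nb #####: next=#  (t=3,i=10, bit31=1)
  nb ####.: next=.  (t=1,i=0, bit30=0)
  nb ###.#: next=#  (t=1,i=1, bit29=1)
  nb ###..: next=#  (t=0,i=13, bit28=1)
  nb ##.##: next=#  (t=4,i=1, bit27=1)
  nb ##.#.: next=.  (t=0,i=6, bit26=0)
  nb ##..#: next=#  (t=0,i=0, bit25=1)
  nb ##...: next=#  (t=3,i=3, bit24=1)
  nb #.###: next=.  (t=1,i=12, bit23=0)
  nb #.##.: next=.  (t=0,i=4, bit22=0)
  nb #.#.#: next=.  (t=1,i=3, bit21=0)
  nb #.#..: next=#  (t=0,i=7, bit20=1)
  nb #..##: next=#  (t=3,i=0, bit19=1)
  nb #..#.: next=#  (t=0,i=1, bit18=1)
  nb #...#: next=.  (t=0,i=9, bit17=0)
  nb #....: next=.  (t=2,i=3, bit16=0)
  nb .####: next=.  (t=1,i=13, bit15=0)
  nb .###.: next=#  (t=0,i=12, bit14=1)
  nb .##.#: next=#  (t=0,i=5, bit13=1)
  nb .##..: next=#  (t=3,i=2, bit12=1)
  nb .#.##: next=#  (t=0,i=3, bit11=1)
  nb .#.#.: next=.  (t=1,i=4, bit10=0)
  nb .#..#: next=#  (t=2,i=9, bit9=1)
  nb .#...: next=#  (t=0,i=8, bit8=1)
  nb ..###: next=.  (t=0,i=11, bit7=0)
  nb ..##.: next=.  (t=3,i=1, bit6=0)
  nb ..#.#: next=.  (t=0,i=2, bit5=0)
  nb ..#..: next=#  (t=2,i=1, bit4=1)
  nb ...##: next=#  (t=0,i=10, bit3=1)
  nb ...#.: next=.  (t=2,i=0, bit2=0)
  nb ....#: next=.  (t=2,i=4, bit1=0)
  nb .....: next=#  (t=3,i=5, bit0=1)
  bits 10111011000111000111101100011001 = 3139205913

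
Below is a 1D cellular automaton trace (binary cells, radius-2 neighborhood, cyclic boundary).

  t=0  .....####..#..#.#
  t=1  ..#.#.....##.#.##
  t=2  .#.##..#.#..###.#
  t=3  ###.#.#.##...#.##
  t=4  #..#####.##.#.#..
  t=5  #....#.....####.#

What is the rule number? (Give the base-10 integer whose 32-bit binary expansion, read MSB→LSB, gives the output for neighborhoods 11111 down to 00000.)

2234801181

  ##### -> #   bit 31 = 1  t=3,i=0
  ####. -> .   bit 30 = 0  t=0,i=7
  ###.# -> .   bit 29 = 0  t=2,i=14
  ###.. -> .   bit 28 = 0  t=0,i=8
  ##.## -> .   bit 27 = 0  t=4,i=8
  ##.#. -> #   bit 26 = 1  t=1,i=12
  ##..# -> .   bit 25 = 0  t=0,i=9
  ##... -> #   bit 24 = 1  t=3,i=10
  #.### -> .   bit 23 = 0  t=3,i=15
  #.##. -> .   bit 22 = 0  t=1,i=15
  #.#.# -> #   bit 21 = 1  t=1,i=13
  #.#.. -> #   bit 20 = 1  t=0,i=16
  #..## -> .   bit 19 = 0  t=2,i=11
  #..#. -> #   bit 18 = 1  t=0,i=10
  #...# -> .   bit 17 = 0  t=3,i=11
  #.... -> .   bit 16 = 0  t=0,i=1
  .#### -> .   bit 15 = 0  t=0,i=6
  .###. -> #   bit 14 = 1  t=2,i=13
  .##.# -> .   bit 13 = 0  t=1,i=11
  .##.. -> #   bit 12 = 1  t=1,i=16
  .#.## -> #   bit 11 = 1  t=1,i=14
  .#.#. -> #   bit 10 = 1  t=0,i=15
  .#..# -> .   bit 9 = 0  t=0,i=12
  .#... -> .   bit 8 = 0  t=0,i=0
  ..### -> .   bit 7 = 0  t=0,i=5
  ..##. -> .   bit 6 = 0  t=1,i=10
  ..#.# -> .   bit 5 = 0  t=0,i=14
  ..#.. -> #   bit 4 = 1  t=0,i=11
  ...## -> #   bit 3 = 1  t=0,i=4
  ...#. -> #   bit 2 = 1  t=3,i=12
  ....# -> .   bit 1 = 0  t=0,i=3
  ..... -> #   bit 0 = 1  t=0,i=2
  bits 10000101001101000101110000011101 = 2234801181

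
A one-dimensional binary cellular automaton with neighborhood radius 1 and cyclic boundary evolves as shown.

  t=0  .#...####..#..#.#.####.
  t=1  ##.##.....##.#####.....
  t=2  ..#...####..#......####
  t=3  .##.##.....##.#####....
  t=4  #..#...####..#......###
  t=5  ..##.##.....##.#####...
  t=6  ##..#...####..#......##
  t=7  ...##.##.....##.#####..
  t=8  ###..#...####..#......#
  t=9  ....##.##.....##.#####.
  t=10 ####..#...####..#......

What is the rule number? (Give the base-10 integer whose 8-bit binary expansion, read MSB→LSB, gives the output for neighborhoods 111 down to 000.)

  [7] ### => .  t=0,i=6
  [6] ##. => .  t=0,i=8
  [5] #.# => #  t=0,i=15
  [4] #.. => .  t=0,i=2
  [3] .## => .  t=0,i=5
  [2] .#. => #  t=0,i=1
  [1] ..# => #  t=0,i=0
  [0] ... => #  t=0,i=3
  bits 00100111 = 39

39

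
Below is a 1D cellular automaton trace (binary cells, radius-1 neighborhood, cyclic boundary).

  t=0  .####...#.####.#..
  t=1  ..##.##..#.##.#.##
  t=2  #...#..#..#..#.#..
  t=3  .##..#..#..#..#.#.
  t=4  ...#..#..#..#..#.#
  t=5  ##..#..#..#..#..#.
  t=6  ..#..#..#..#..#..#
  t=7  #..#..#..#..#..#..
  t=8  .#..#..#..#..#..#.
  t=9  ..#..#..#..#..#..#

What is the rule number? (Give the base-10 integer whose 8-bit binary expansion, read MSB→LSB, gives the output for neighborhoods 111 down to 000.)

177

  nb ###: next=#  (t=0,i=2, bit7=1)
  nb ##.: next=.  (t=0,i=4, bit6=0)
  nb #.#: next=#  (t=0,i=9, bit5=1)
  nb #..: next=#  (t=0,i=5, bit4=1)
  nb .##: next=.  (t=0,i=1, bit3=0)
  nb .#.: next=.  (t=0,i=8, bit2=0)
  nb ..#: next=.  (t=0,i=0, bit1=0)
  nb ...: next=#  (t=0,i=6, bit0=1)
  bits 10110001 = 177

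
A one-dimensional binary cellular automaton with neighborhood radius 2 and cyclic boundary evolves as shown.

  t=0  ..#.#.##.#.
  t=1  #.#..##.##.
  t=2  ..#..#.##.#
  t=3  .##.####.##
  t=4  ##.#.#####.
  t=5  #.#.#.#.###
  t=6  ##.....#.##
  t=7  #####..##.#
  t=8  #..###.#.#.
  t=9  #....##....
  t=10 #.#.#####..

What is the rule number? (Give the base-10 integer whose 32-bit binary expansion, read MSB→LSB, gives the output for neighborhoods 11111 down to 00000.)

2136447097

  nb #####: next=.  (t=4,i=7, bit31=0)
  nb ####.: next=#  (t=3,i=6, bit30=1)
  nb ###.#: next=#  (t=3,i=7, bit29=1)
  nb ###..: next=#  (t=6,i=1, bit28=1)
  nb ##.##: next=#  (t=1,i=7, bit27=1)
  nb ##.#.: next=#  (t=0,i=8, bit26=1)
  nb ##..#: next=#  (t=7,i=5, bit25=1)
  nb ##...: next=#  (t=6,i=2, bit24=1)
  nb #.###: next=.  (t=3,i=4, bit23=0)
  nb #.##.: next=#  (t=0,i=6, bit22=1)
  nb #.#.#: next=.  (t=0,i=4, bit21=0)
  nb #.#..: next=#  (t=0,i=9, bit20=1)
  nb #..##: next=.  (t=1,i=4, bit19=0)
  nb #..#.: next=#  (t=2,i=1, bit18=1)
  nb #...#: next=#  (t=0,i=0, bit17=1)
  nb #....: next=#  (t=6,i=3, bit16=1)
  nb .####: next=#  (t=3,i=5, bit15=1)
  nb .###.: next=.  (t=8,i=4, bit14=0)
  nb .##.#: next=.  (t=0,i=7, bit13=0)
  nb .##..: next=#  (t=9,i=6, bit12=1)
  nb .#.##: next=#  (t=0,i=5, bit11=1)
  nb .#.#.: next=.  (t=0,i=3, bit10=0)
  nb .#..#: next=.  (t=1,i=3, bit9=0)
  nb .#...: next=.  (t=0,i=10, bit8=0)
  nb ..###: next=.  (t=8,i=3, bit7=0)
  nb ..##.: next=#  (t=1,i=5, bit6=1)
  nb ..#.#: next=#  (t=0,i=2, bit5=1)
  nb ..#..: next=#  (t=2,i=2, bit4=1)
  nb ...##: next=#  (t=9,i=4, bit3=1)
  nb ...#.: next=.  (t=0,i=1, bit2=0)
  nb ....#: next=.  (t=6,i=5, bit1=0)
  nb .....: next=#  (t=6,i=4, bit0=1)
  bits 01111111010101111001100001111001 = 2136447097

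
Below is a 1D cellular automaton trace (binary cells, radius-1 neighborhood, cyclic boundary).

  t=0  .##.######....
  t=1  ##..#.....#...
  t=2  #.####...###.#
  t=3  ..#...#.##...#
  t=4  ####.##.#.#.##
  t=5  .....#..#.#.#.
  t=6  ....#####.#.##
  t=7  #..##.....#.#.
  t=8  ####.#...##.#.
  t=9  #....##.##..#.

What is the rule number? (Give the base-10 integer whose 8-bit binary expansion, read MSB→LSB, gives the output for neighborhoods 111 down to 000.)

30

  [7] ### => .  t=0,i=5
  [6] ##. => .  t=0,i=2
  [5] #.# => .  t=0,i=3
  [4] #.. => #  t=0,i=10
  [3] .## => #  t=0,i=1
  [2] .#. => #  t=1,i=4
  [1] ..# => #  t=0,i=0
  [0] ... => .  t=0,i=11
  bits 00011110 = 30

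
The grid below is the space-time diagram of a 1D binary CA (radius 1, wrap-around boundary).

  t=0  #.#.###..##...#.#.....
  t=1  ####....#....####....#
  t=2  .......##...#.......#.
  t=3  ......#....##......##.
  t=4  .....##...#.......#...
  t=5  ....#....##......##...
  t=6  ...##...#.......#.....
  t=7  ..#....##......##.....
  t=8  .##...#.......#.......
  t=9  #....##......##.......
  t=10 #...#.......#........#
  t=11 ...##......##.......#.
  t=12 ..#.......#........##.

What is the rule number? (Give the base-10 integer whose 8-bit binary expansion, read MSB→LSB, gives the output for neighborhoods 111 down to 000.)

38

  ### -> .   bit 7 = 0  t=0,i=5
  ##. -> .   bit 6 = 0  t=0,i=6
  #.# -> #   bit 5 = 1  t=0,i=1
  #.. -> .   bit 4 = 0  t=0,i=7
  .## -> .   bit 3 = 0  t=0,i=4
  .#. -> #   bit 2 = 1  t=0,i=0
  ..# -> #   bit 1 = 1  t=0,i=8
  ... -> .   bit 0 = 0  t=0,i=12
  bits 00100110 = 38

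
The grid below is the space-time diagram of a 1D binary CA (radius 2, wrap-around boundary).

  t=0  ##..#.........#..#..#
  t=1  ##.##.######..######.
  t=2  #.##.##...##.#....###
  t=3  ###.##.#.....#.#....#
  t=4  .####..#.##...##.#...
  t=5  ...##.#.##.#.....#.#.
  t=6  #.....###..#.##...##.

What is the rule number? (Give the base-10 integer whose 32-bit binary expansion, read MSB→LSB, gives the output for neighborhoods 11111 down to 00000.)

2046643729

  #####|.  b31=0 t=1,i=8
  ####.|#  b30=1 t=1,i=10
  ###.#|#  b29=1 t=1,i=19
  ###..|#  b28=1 t=0,i=1
  ##.##|#  b27=1 t=1,i=2
  ##.#.|.  b26=0 t=2,i=12
  ##..#|.  b25=0 t=0,i=2
  ##...|#  b24=1 t=2,i=7
  #.###|#  b23=1 t=1,i=6
  #.##.|#  b22=1 t=1,i=0
  #.#.#|#  b21=1 t=5,i=6
  #.#..|#  b20=1 t=2,i=13
  #..##|#  b19=1 t=0,i=19
  #..#.|#  b18=1 t=0,i=3
  #...#|.  b17=0 t=2,i=8
  #....|#  b16=1 t=0,i=6
  .####|.  b15=0 t=1,i=7
  .###.|#  b14=1 t=0,i=0
  .##.#|.  b13=0 t=1,i=1
  .##..|.  b12=0 t=2,i=6
  .#.##|#  b11=1 t=4,i=8
  .#.#.|#  b10=1 t=3,i=14
  .#..#|#  b9=1 t=0,i=15
  .#...|.  b8=0 t=0,i=5
  ..###|.  b7=0 t=0,i=20
  ..##.|.  b6=0 t=2,i=10
  ..#.#|.  b5=0 t=3,i=13
  ..#..|#  b4=1 t=0,i=4
  ...##|.  b3=0 t=2,i=9
  ...#.|.  b2=0 t=0,i=13
  ....#|.  b1=0 t=0,i=12
  .....|#  b0=1 t=0,i=7
  bits 01111001111111010100111000010001 = 2046643729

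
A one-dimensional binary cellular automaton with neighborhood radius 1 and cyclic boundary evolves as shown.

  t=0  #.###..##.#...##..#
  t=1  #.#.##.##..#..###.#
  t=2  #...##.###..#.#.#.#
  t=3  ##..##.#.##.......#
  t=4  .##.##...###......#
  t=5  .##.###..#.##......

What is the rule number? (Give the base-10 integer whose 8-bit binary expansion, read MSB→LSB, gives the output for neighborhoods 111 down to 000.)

88

  nb ###: next=.  (t=0,i=3, bit7=0)
  nb ##.: next=#  (t=0,i=0, bit6=1)
  nb #.#: next=.  (t=0,i=1, bit5=0)
  nb #..: next=#  (t=0,i=5, bit4=1)
  nb .##: next=#  (t=0,i=2, bit3=1)
  nb .#.: next=.  (t=0,i=10, bit2=0)
  nb ..#: next=.  (t=0,i=6, bit1=0)
  nb ...: next=.  (t=0,i=12, bit0=0)
  bits 01011000 = 88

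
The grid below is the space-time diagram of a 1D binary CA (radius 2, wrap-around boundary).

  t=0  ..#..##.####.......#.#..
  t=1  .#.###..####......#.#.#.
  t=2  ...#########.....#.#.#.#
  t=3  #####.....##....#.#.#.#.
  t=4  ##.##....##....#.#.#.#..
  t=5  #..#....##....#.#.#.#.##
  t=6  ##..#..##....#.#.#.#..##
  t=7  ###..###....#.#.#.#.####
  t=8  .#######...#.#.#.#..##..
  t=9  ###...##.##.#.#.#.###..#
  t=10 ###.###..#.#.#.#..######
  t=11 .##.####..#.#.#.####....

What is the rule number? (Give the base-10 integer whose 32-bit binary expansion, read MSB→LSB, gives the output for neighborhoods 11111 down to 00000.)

  ##### -> .   bit 31 = 0  t=2,i=5
  ####. -> #   bit 30 = 1  t=0,i=10
  ###.# -> #   bit 29 = 1  t=10,i=2
  ###.. -> #   bit 28 = 1  t=0,i=11
  ##.## -> .   bit 27 = 0  t=0,i=7
  ##.#. -> #   bit 26 = 1  t=9,i=11
  ##..# -> #   bit 25 = 1  t=1,i=6
  ##... -> .   bit 24 = 0  t=0,i=12
  #.### -> #   bit 23 = 1  t=0,i=8
  #.##. -> #   bit 22 = 1  t=4,i=3
  #.#.# -> .   bit 21 = 0  t=1,i=20
  #.#.. -> .   bit 20 = 0  t=0,i=21
  #..## -> #   bit 19 = 1  t=0,i=4
  #..#. -> .   bit 18 = 0  t=1,i=0
  #...# -> #   bit 17 = 1  t=2,i=1
  #.... -> .   bit 16 = 0  t=0,i=13
  .#### -> #   bit 15 = 1  t=0,i=9
  .###. -> #   bit 14 = 1  t=1,i=4
  .##.# -> .   bit 13 = 0  t=0,i=6
  .##.. -> .   bit 12 = 0  t=3,i=11
  .#.## -> .   bit 11 = 0  t=1,i=2
  .#.#. -> #   bit 10 = 1  t=0,i=20
  .#..# -> #   bit 9 = 1  t=0,i=3
  .#... -> #   bit 8 = 1  t=0,i=22
  ..### -> #   bit 7 = 1  t=1,i=8
  ..##. -> #   bit 6 = 1  t=0,i=5
  ..#.# -> .   bit 5 = 0  t=0,i=19
  ..#.. -> .   bit 4 = 0  t=0,i=2
  ...## -> #   bit 3 = 1  t=2,i=2
  ...#. -> #   bit 2 = 1  t=0,i=1
  ....# -> .   bit 1 = 0  t=0,i=0
  ..... -> .   bit 0 = 0  t=0,i=14
  bits 01110110110010101100011111001100 = 1993000908

1993000908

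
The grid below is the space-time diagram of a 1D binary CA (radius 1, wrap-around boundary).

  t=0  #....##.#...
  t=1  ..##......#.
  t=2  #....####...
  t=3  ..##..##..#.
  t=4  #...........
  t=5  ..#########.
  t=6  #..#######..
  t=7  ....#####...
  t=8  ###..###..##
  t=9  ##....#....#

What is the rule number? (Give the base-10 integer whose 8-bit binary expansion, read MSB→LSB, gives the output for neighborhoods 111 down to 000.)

129

  ###|#  b7=1 t=2,i=6
  ##.|.  b6=0 t=0,i=6
  #.#|.  b5=0 t=0,i=7
  #..|.  b4=0 t=0,i=1
  .##|.  b3=0 t=0,i=5
  .#.|.  b2=0 t=0,i=0
  ..#|.  b1=0 t=0,i=4
  ...|#  b0=1 t=0,i=2
  bits 10000001 = 129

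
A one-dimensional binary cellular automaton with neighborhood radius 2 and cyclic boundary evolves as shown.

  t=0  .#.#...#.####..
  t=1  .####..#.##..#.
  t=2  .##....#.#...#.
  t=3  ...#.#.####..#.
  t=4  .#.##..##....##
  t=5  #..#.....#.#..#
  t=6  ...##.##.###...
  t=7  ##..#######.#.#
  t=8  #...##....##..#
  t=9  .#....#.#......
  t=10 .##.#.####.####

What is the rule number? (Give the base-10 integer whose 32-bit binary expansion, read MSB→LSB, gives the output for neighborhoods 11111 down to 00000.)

  #####|.  b31=0 t=7,i=6
  ####.|.  b30=0 t=0,i=11
  ###.#|#  b29=1 t=7,i=10
  ###..|.  b28=0 t=0,i=12
  ##.##|#  b27=1 t=6,i=5
  ##.#.|#  b26=1 t=4,i=0
  ##..#|.  b25=0 t=1,i=5
  ##...|#  b24=1 t=0,i=13
  #.###|#  b23=1 t=0,i=9
  #.##.|#  b22=1 t=1,i=9
  #.#.#|.  b21=0 t=3,i=5
  #.#..|#  b20=1 t=0,i=3
  #..##|.  b19=0 t=1,i=0
  #..#.|.  b18=0 t=1,i=6
  #...#|.  b17=0 t=0,i=5
  #....|.  b16=0 t=2,i=4
  .####|#  b15=1 t=0,i=10
  .###.|#  b14=1 t=6,i=10
  .##.#|#  b13=1 t=4,i=14
  .##..|.  b12=0 t=1,i=10
  .#.##|.  b11=0 t=0,i=8
  .#.#.|#  b10=1 t=0,i=2
  .#..#|.  b9=0 t=1,i=14
  .#...|#  b8=1 t=0,i=4
  ..###|#  b7=1 t=1,i=1
  ..##.|.  b6=0 t=2,i=1
  ..#.#|#  b5=1 t=0,i=1
  ..#..|#  b4=1 t=1,i=13
  ...##|.  b3=0 t=4,i=12
  ...#.|.  b2=0 t=0,i=0
  ....#|#  b1=1 t=2,i=5
  .....|#  b0=1 t=5,i=6
  bits 00101101110100001110010110110011 = 768665011

768665011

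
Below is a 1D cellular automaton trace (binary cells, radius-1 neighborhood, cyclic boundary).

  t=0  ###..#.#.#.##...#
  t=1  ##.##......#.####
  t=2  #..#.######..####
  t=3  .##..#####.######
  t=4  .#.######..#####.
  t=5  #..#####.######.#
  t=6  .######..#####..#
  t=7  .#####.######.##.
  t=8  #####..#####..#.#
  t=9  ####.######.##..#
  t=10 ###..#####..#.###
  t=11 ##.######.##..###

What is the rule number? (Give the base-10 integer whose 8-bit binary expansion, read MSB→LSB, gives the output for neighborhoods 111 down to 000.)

155

  nb ###: next=#  (t=0,i=0, bit7=1)
  nb ##.: next=.  (t=0,i=2, bit6=0)
  nb #.#: next=.  (t=0,i=6, bit5=0)
  nb #..: next=#  (t=0,i=3, bit4=1)
  nb .##: next=#  (t=0,i=11, bit3=1)
  nb .#.: next=.  (t=0,i=5, bit2=0)
  nb ..#: next=#  (t=0,i=4, bit1=1)
  nb ...: next=#  (t=0,i=14, bit0=1)
  bits 10011011 = 155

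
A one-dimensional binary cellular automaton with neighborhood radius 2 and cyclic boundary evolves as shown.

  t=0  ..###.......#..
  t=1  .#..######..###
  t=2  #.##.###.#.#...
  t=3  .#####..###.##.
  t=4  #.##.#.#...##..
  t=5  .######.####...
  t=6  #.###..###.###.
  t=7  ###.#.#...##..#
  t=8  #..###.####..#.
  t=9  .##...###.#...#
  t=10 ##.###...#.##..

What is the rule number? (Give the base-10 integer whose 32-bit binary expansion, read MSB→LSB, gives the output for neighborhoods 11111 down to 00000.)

2649468761

  [31] ##### => #  t=1,i=6
  [30] ####. => .  t=1,i=8
  [29] ###.# => .  t=1,i=14
  [28] ###.. => #  t=0,i=4
  [27] ##.## => #  t=2,i=4
  [26] ##.#. => #  t=1,i=0
  [25] ##..# => .  t=1,i=10
  [24] ##... => #  t=0,i=5
  [23] #.### => #  t=2,i=5
  [22] #.##. => #  t=2,i=2
  [21] #.#.# => #  t=2,i=9
  [20] #.#.. => .  t=1,i=1
  [19] #..## => #  t=1,i=3
  [18] #..#. => .  t=4,i=14
  [17] #...# => #  t=2,i=13
  [16] #.... => #  t=0,i=6
  [15] .#### => #  t=1,i=5
  [14] .###. => .  t=0,i=3
  [13] .##.# => #  t=2,i=3
  [12] .##.. => .  t=3,i=13
  [11] .#.## => #  t=2,i=1
  [10] .#.#. => #  t=2,i=10
  [9] .#..# => #  t=1,i=2
  [8] .#... => #  t=0,i=13
  [7] ..### => .  t=0,i=2
  [6] ..##. => #  t=4,i=11
  [5] ..#.# => .  t=2,i=0
  [4] ..#.. => #  t=0,i=12
  [3] ...## => #  t=0,i=1
  [2] ...#. => .  t=0,i=11
  [1] ....# => .  t=0,i=0
  [0] ..... => #  t=0,i=7
  bits 10011101111010111010111101011001 = 2649468761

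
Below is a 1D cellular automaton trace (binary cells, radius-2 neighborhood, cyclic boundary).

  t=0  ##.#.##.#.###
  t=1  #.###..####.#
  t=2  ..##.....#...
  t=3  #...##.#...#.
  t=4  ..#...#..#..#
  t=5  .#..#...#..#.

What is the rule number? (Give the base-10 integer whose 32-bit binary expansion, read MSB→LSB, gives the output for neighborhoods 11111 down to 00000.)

  #####|#  b31=1 t=0,i=12
  ####.|#  b30=1 t=0,i=0
  ###.#|.  b29=0 t=0,i=1
  ###..|.  b28=0 t=1,i=4
  ##.##|.  b27=0 t=1,i=1
  ##.#.|#  b26=1 t=0,i=2
  ##..#|.  b25=0 t=1,i=5
  ##...|#  b24=1 t=2,i=4
  #.###|#  b23=1 t=0,i=10
  #.##.|.  b22=0 t=0,i=5
  #.#.#|#  b21=1 t=0,i=3
  #.#..|.  b20=0 t=3,i=0
  #..##|.  b19=0 t=1,i=6
  #..#.|#  b18=1 t=4,i=1
  #...#|#  b17=1 t=3,i=2
  #....|#  b16=1 t=2,i=5
  .####|.  b15=0 t=0,i=11
  .###.|#  b14=1 t=1,i=3
  .##.#|.  b13=0 t=0,i=6
  .##..|.  b12=0 t=2,i=3
  .#.##|#  b11=1 t=0,i=4
  .#.#.|#  b10=1 t=3,i=12
  .#..#|.  b9=0 t=4,i=0
  .#...|.  b8=0 t=2,i=10
  ..###|.  b7=0 t=1,i=7
  ..##.|.  b6=0 t=2,i=2
  ..#.#|.  b5=0 t=3,i=11
  ..#..|.  b4=0 t=2,i=9
  ...##|.  b3=0 t=2,i=1
  ...#.|.  b2=0 t=2,i=8
  ....#|#  b1=1 t=2,i=0
  .....|.  b0=0 t=2,i=6
  bits 11000101101001110100110000000010 = 3316075522

3316075522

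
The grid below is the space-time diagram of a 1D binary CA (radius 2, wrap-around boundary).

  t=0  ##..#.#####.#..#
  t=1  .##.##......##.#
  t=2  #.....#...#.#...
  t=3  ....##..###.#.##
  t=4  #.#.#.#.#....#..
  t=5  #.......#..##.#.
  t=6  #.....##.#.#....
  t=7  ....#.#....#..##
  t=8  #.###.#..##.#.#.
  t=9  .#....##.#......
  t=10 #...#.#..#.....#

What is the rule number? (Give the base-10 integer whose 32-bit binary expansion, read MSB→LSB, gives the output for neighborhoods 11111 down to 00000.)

319949542

  [31] ##### => .  t=0,i=8
  [30] ####. => .  t=0,i=9
  [29] ###.# => .  t=0,i=10
  [28] ###.. => #  t=0,i=1
  [27] ##.## => .  t=1,i=3
  [26] ##.#. => .  t=0,i=11
  [25] ##..# => #  t=0,i=2
  [24] ##... => #  t=1,i=6
  [23] #.### => .  t=0,i=6
  [22] #.##. => .  t=1,i=1
  [21] #.#.# => .  t=1,i=15
  [20] #.#.. => #  t=0,i=12
  [19] #..## => .  t=0,i=14
  [18] #..#. => .  t=0,i=3
  [17] #...# => #  t=2,i=8
  [16] #.... => .  t=1,i=7
  [15] .#### => .  t=0,i=7
  [14] .###. => .  t=0,i=0
  [13] .##.# => .  t=1,i=2
  [12] .##.. => .  t=1,i=5
  [11] .#.## => #  t=0,i=5
  [10] .#.#. => .  t=2,i=11
  [9] .#..# => #  t=0,i=13
  [8] .#... => .  t=2,i=1
  [7] ..### => #  t=0,i=15
  [6] ..##. => #  t=1,i=12
  [5] ..#.# => #  t=0,i=4
  [4] ..#.. => .  t=2,i=0
  [3] ...## => .  t=1,i=11
  [2] ...#. => #  t=2,i=5
  [1] ....# => #  t=1,i=10
  [0] ..... => .  t=1,i=8
  bits 00010011000100100000101011100110 = 319949542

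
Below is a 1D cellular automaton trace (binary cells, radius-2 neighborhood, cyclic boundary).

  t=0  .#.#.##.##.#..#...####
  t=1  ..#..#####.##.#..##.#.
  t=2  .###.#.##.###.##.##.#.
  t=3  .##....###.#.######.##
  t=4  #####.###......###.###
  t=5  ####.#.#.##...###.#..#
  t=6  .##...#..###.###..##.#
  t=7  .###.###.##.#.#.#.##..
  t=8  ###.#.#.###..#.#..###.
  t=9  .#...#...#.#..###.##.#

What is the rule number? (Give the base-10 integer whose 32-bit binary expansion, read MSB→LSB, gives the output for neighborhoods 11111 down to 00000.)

  #####|#  b31=1 t=1,i=7
  ####.|#  b30=1 t=0,i=20
  ###.#|.  b29=0 t=0,i=21
  ###..|.  b28=0 t=4,i=8
  ##.##|#  b27=1 t=0,i=7
  ##.#.|.  b26=0 t=0,i=0
  ##..#|#  b25=1 t=6,i=16
  ##...|#  b24=1 t=3,i=3
  #.###|.  b23=0 t=2,i=10
  #.##.|#  b22=1 t=0,i=5
  #.#.#|.  b21=0 t=0,i=1
  #.#..|#  b20=1 t=0,i=11
  #..##|.  b19=0 t=1,i=4
  #..#.|.  b18=0 t=0,i=13
  #...#|.  b17=0 t=0,i=16
  #....|#  b16=1 t=3,i=4
  .####|.  b15=0 t=0,i=19
  .###.|#  b14=1 t=2,i=2
  .##.#|#  b13=1 t=0,i=6
  .##..|#  b12=1 t=3,i=2
  .#.##|.  b11=0 t=0,i=4
  .#.#.|#  b10=1 t=0,i=2
  .#..#|#  b9=1 t=0,i=12
  .#...|.  b8=0 t=0,i=15
  ..###|#  b7=1 t=0,i=18
  ..##.|#  b6=1 t=1,i=17
  ..#.#|.  b5=0 t=8,i=13
  ..#..|#  b4=1 t=0,i=14
  ...##|#  b3=1 t=0,i=17
  ...#.|#  b2=1 t=1,i=1
  ....#|.  b1=0 t=3,i=5
  .....|.  b0=0 t=4,i=11
  bits 11001011010100010111011011011100 = 3411113692

3411113692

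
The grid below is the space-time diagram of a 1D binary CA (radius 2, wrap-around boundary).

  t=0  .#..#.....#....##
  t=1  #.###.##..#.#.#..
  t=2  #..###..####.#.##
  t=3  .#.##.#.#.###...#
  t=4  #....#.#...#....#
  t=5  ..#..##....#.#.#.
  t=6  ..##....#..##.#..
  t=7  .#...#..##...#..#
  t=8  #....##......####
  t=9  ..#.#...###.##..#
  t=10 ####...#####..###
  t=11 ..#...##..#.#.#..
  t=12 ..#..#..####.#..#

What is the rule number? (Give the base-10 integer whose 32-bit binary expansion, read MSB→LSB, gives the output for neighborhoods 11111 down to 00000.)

1845839545

  [31] ##### => .  t=8,i=15
  [30] ####. => #  t=2,i=10
  [29] ###.# => #  t=1,i=4
  [28] ###.. => .  t=2,i=0
  [27] ##.## => #  t=1,i=5
  [26] ##.#. => #  t=0,i=0
  [25] ##..# => #  t=1,i=8
  [24] ##... => .  t=3,i=13
  [23] #.### => .  t=1,i=2
  [22] #.##. => .  t=1,i=6
  [21] #.#.# => .  t=1,i=12
  [20] #.#.. => .  t=0,i=1
  [19] #..## => .  t=2,i=2
  [18] #..#. => #  t=0,i=3
  [17] #...# => .  t=3,i=14
  [16] #.... => #  t=0,i=6
  [15] .#### => .  t=2,i=9
  [14] .###. => #  t=1,i=3
  [13] .##.# => .  t=0,i=16
  [12] .##.. => .  t=1,i=7
  [11] .#.## => .  t=1,i=1
  [10] .#.#. => #  t=1,i=11
  [9] .#..# => #  t=0,i=2
  [8] .#... => .  t=0,i=5
  [7] ..### => #  t=2,i=3
  [6] ..##. => .  t=0,i=15
  [5] ..#.# => #  t=1,i=0
  [4] ..#.. => #  t=0,i=4
  [3] ...## => #  t=0,i=14
  [2] ...#. => .  t=0,i=9
  [1] ....# => .  t=0,i=8
  [0] ..... => #  t=0,i=7
  bits 01101110000001010100011010111001 = 1845839545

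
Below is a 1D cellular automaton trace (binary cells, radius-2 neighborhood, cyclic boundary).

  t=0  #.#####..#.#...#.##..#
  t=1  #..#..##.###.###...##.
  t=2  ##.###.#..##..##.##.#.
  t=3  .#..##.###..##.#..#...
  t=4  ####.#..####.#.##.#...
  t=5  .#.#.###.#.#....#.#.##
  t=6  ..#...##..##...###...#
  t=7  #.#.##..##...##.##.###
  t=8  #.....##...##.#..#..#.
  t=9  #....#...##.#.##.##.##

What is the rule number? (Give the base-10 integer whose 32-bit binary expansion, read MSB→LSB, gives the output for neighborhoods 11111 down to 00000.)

  nb #####: next=.  (t=0,i=4, bit31=0)
  nb ####.: next=.  (t=0,i=5, bit30=0)
  nb ###.#: next=#  (t=1,i=11, bit29=1)
  nb ###..: next=#  (t=0,i=6, bit28=1)
  nb ##.##: next=.  (t=0,i=1, bit27=0)
  nb ##.#.: next=.  (t=1,i=21, bit26=0)
  nb ##..#: next=#  (t=0,i=7, bit25=1)
  nb ##...: next=.  (t=1,i=16, bit24=0)
  nb #.###: next=.  (t=0,i=2, bit23=0)
  nb #.##.: next=.  (t=0,i=17, bit22=0)
  nb #.#.#: next=.  (t=2,i=20, bit21=0)
  nb #.#..: next=#  (t=0,i=11, bit20=1)
  nb #..##: next=#  (t=0,i=20, bit19=1)
  nb #..#.: next=.  (t=0,i=8, bit18=0)
  nb #...#: next=#  (t=0,i=13, bit17=1)
  nb #....: next=.  (t=3,i=20, bit16=0)
  nb .####: next=#  (t=0,i=3, bit15=1)
  nb .###.: next=#  (t=1,i=10, bit14=1)
  nb .##.#: next=#  (t=0,i=0, bit13=1)
  nb .##..: next=.  (t=0,i=18, bit12=0)
  nb .#.##: next=.  (t=0,i=16, bit11=0)
  nb .#.#.: next=#  (t=0,i=10, bit10=1)
  nb .#..#: next=#  (t=1,i=1, bit9=1)
  nb .#...: next=.  (t=0,i=12, bit8=0)
  nb ..###: next=.  (t=4,i=0, bit7=0)
  nb ..##.: next=.  (t=0,i=21, bit6=0)
  nb ..#.#: next=#  (t=0,i=9, bit5=1)
  nb ..#..: next=#  (t=1,i=3, bit4=1)
  nb ...##: next=#  (t=1,i=18, bit3=1)
  nb ...#.: next=#  (t=0,i=14, bit2=1)
  nb ....#: next=.  (t=3,i=21, bit1=0)
  nb .....: next=.  (t=8,i=3, bit0=0)
  bits 00110010000110101110011000111100 = 840623676

840623676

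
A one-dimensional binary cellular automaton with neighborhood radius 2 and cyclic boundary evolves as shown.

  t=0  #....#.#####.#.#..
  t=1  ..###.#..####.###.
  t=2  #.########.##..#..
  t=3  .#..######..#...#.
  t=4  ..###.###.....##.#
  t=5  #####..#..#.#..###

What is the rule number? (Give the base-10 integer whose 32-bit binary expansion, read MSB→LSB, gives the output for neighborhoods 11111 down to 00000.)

  nb #####: next=#  (t=0,i=9, bit31=1)
  nb ####.: next=#  (t=0,i=10, bit30=1)
  nb ###.#: next=#  (t=0,i=11, bit29=1)
  nb ###..: next=.  (t=1,i=16, bit28=0)
  nb ##.##: next=.  (t=1,i=13, bit27=0)
  nb ##.#.: next=#  (t=0,i=12, bit26=1)
  nb ##..#: next=.  (t=2,i=13, bit25=0)
  nb ##...: next=.  (t=1,i=17, bit24=0)
  nb #.###: next=.  (t=0,i=7, bit23=0)
  nb #.##.: next=.  (t=2,i=11, bit22=0)
  nb #.#.#: next=.  (t=0,i=13, bit21=0)
  nb #.#..: next=#  (t=0,i=15, bit20=1)
  nb #..##: next=#  (t=1,i=8, bit19=1)
  nb #..#.: next=.  (t=0,i=17, bit18=0)
  nb #...#: next=#  (t=1,i=0, bit17=1)
  nb #....: next=#  (t=0,i=2, bit16=1)
  nb .####: next=.  (t=0,i=8, bit15=0)
  nb .###.: next=#  (t=1,i=3, bit14=1)
  nb .##.#: next=#  (t=4,i=15, bit13=1)
  nb .##..: next=#  (t=2,i=12, bit12=1)
  nb .#.##: next=#  (t=0,i=6, bit11=1)
  nb .#.#.: next=#  (t=0,i=14, bit10=1)
  nb .#..#: next=#  (t=0,i=16, bit9=1)
  nb .#...: next=.  (t=0,i=1, bit8=0)
  nb ..###: next=#  (t=1,i=2, bit7=1)
  nb ..##.: next=.  (t=4,i=14, bit6=0)
  nb ..#.#: next=.  (t=0,i=5, bit5=0)
  nb ..#..: next=.  (t=0,i=0, bit4=0)
  nb ...##: next=.  (t=1,i=1, bit3=0)
  nb ...#.: next=#  (t=0,i=4, bit2=1)
  nb ....#: next=#  (t=0,i=3, bit1=1)
  nb .....: next=.  (t=4,i=11, bit0=0)
  bits 11100100000110110111111010000110 = 3827007110

3827007110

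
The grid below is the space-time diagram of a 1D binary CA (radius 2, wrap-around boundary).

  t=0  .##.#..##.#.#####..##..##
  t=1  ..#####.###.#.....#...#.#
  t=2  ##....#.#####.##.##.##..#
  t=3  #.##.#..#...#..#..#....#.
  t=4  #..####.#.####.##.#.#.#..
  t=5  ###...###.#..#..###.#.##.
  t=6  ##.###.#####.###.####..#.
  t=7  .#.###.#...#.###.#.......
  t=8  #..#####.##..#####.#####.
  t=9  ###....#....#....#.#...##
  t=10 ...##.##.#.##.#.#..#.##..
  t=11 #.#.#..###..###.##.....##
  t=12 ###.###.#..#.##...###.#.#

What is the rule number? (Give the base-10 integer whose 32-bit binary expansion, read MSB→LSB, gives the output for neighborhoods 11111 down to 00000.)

633037341

  [31] ##### => .  t=0,i=14
  [30] ####. => .  t=0,i=15
  [29] ###.# => #  t=1,i=6
  [28] ###.. => .  t=0,i=16
  [27] ##.## => .  t=0,i=0
  [26] ##.#. => #  t=0,i=3
  [25] ##..# => .  t=0,i=17
  [24] ##... => #  t=2,i=2
  [23] #.### => #  t=0,i=12
  [22] #.##. => .  t=0,i=1
  [21] #.#.# => #  t=0,i=10
  [20] #.#.. => #  t=0,i=4
  [19] #..## => #  t=0,i=6
  [18] #..#. => .  t=3,i=7
  [17] #...# => #  t=1,i=20
  [16] #.... => #  t=1,i=14
  [15] .#### => .  t=0,i=13
  [14] .###. => #  t=1,i=9
  [13] .##.# => #  t=0,i=2
  [12] .##.. => .  t=0,i=20
  [11] .#.## => .  t=0,i=11
  [10] .#.#. => .  t=1,i=23
  [9] .#..# => #  t=0,i=5
  [8] .#... => .  t=1,i=13
  [7] ..### => .  t=1,i=2
  [6] ..##. => .  t=0,i=7
  [5] ..#.# => .  t=1,i=22
  [4] ..#.. => #  t=1,i=18
  [3] ...## => #  t=5,i=5
  [2] ...#. => #  t=1,i=17
  [1] ....# => .  t=1,i=16
  [0] ..... => #  t=1,i=15
  bits 00100101101110110110001000011101 = 633037341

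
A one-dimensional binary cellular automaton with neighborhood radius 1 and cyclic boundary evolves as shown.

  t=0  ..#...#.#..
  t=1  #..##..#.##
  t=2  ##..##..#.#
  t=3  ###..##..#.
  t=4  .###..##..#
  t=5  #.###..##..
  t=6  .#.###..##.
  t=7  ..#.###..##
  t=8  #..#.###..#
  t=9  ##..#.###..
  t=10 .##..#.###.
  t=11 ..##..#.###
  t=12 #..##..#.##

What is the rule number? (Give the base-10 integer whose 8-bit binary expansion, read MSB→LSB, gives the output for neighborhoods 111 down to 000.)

241

  ### -> #   bit 7 = 1  t=1,i=10
  ##. -> #   bit 6 = 1  t=1,i=0
  #.# -> #   bit 5 = 1  t=0,i=7
  #.. -> #   bit 4 = 1  t=0,i=3
  .## -> .   bit 3 = 0  t=1,i=3
  .#. -> .   bit 2 = 0  t=0,i=2
  ..# -> .   bit 1 = 0  t=0,i=1
  ... -> #   bit 0 = 1  t=0,i=0
  bits 11110001 = 241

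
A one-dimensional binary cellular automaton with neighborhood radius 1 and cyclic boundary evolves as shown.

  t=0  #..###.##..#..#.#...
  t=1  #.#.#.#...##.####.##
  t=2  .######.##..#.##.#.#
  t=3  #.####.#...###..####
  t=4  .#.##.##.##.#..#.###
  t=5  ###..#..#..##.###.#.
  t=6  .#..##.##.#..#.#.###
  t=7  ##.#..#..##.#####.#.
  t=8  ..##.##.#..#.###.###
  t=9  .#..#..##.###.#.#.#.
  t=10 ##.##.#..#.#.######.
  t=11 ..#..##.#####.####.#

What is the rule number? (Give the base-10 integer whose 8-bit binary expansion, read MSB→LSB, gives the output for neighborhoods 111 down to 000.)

  nb ###: next=#  (t=0,i=4, bit7=1)
  nb ##.: next=.  (t=0,i=5, bit6=0)
  nb #.#: next=#  (t=0,i=6, bit5=1)
  nb #..: next=.  (t=0,i=1, bit4=0)
  nb .##: next=.  (t=0,i=3, bit3=0)
  nb .#.: next=#  (t=0,i=0, bit2=1)
  nb ..#: next=#  (t=0,i=2, bit1=1)
  nb ...: next=#  (t=0,i=18, bit0=1)
  bits 10100111 = 167

167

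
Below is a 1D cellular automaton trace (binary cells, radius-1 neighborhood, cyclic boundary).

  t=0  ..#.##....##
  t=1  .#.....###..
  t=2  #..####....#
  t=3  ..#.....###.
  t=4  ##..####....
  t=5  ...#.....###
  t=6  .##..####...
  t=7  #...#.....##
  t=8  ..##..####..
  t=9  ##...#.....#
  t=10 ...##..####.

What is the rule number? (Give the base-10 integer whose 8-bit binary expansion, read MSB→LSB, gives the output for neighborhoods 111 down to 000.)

3

  [7] ### => .  t=1,i=8
  [6] ##. => .  t=0,i=5
  [5] #.# => .  t=0,i=3
  [4] #.. => .  t=0,i=0
  [3] .## => .  t=0,i=4
  [2] .#. => .  t=0,i=2
  [1] ..# => #  t=0,i=1
  [0] ... => #  t=0,i=7
  bits 00000011 = 3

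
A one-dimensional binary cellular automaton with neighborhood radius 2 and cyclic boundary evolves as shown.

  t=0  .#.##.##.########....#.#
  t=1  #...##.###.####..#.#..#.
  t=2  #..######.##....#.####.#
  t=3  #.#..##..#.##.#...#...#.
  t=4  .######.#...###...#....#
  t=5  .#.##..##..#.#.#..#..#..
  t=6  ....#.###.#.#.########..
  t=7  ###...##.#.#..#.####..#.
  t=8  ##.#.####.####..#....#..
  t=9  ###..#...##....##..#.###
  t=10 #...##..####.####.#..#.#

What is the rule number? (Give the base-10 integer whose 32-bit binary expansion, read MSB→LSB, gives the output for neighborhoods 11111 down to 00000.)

  #####|#  b31=1 t=0,i=11
  ####.|.  b30=0 t=0,i=15
  ###.#|.  b29=0 t=1,i=9
  ###..|.  b28=0 t=0,i=16
  ##.##|#  b27=1 t=0,i=5
  ##.#.|#  b26=1 t=3,i=13
  ##..#|.  b25=0 t=1,i=15
  ##...|#  b24=1 t=0,i=17
  #.###|#  b23=1 t=0,i=9
  #.##.|.  b22=0 t=0,i=3
  #.#.#|.  b21=0 t=0,i=1
  #.#..|#  b20=1 t=1,i=0
  #..##|#  b19=1 t=2,i=2
  #..#.|#  b18=1 t=1,i=16
  #...#|.  b17=0 t=1,i=2
  #....|.  b16=0 t=0,i=18
  .####|.  b15=0 t=0,i=10
  .###.|#  b14=1 t=1,i=8
  .##.#|#  b13=1 t=0,i=4
  .##..|#  b12=1 t=2,i=0
  .#.##|.  b11=0 t=0,i=2
  .#.#.|#  b10=1 t=0,i=0
  .#..#|#  b9=1 t=1,i=20
  .#...|.  b8=0 t=1,i=1
  ..###|.  b7=0 t=2,i=3
  ..##.|#  b6=1 t=1,i=4
  ..#.#|.  b5=0 t=0,i=21
  ..#..|#  b4=1 t=3,i=18
  ...##|#  b3=1 t=1,i=3
  ...#.|.  b2=0 t=0,i=20
  ....#|#  b1=1 t=0,i=19
  .....|#  b0=1 t=6,i=0
  bits 10001101100111000111011001011011 = 2375841371

2375841371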